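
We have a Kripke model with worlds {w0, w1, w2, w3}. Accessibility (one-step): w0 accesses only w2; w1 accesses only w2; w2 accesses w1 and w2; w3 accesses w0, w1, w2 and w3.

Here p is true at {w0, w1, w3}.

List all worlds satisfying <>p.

{w2, w3}

w0: successors {w2}; p there: w2:F. ✗
w1: successors {w2}; p there: w2:F. ✗
w2: successors {w1, w2}; p there: w1:T, w2:F. ✓
w3: successors {w0, w1, w2, w3}; p there: w0:T, w1:T, w2:F, w3:T. ✓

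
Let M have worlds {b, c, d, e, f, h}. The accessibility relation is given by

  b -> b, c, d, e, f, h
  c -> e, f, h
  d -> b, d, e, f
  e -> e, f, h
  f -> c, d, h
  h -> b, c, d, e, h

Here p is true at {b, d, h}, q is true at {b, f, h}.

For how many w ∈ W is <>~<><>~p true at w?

b: successors {b, c, d, e, f, h}; ~<><>~p there: b:F, c:F, d:F, e:F, f:F, h:F. ✗
c: successors {e, f, h}; ~<><>~p there: e:F, f:F, h:F. ✗
d: successors {b, d, e, f}; ~<><>~p there: b:F, d:F, e:F, f:F. ✗
e: successors {e, f, h}; ~<><>~p there: e:F, f:F, h:F. ✗
f: successors {c, d, h}; ~<><>~p there: c:F, d:F, h:F. ✗
h: successors {b, c, d, e, h}; ~<><>~p there: b:F, c:F, d:F, e:F, h:F. ✗
Satisfying worlds: ∅.

0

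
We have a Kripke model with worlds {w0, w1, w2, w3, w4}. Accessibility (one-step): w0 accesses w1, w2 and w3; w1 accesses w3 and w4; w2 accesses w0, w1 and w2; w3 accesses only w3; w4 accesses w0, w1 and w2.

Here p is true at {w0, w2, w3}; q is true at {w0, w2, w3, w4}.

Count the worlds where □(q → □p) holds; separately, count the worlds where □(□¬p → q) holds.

1 and 5

For □(q → □p):
w0: successors {w1, w2, w3}; q → □p there: w1:T, w2:F, w3:T. ✗
w1: successors {w3, w4}; q → □p there: w3:T, w4:F. ✗
w2: successors {w0, w1, w2}; q → □p there: w0:F, w1:T, w2:F. ✗
w3: successors {w3}; q → □p there: w3:T. ✓
w4: successors {w0, w1, w2}; q → □p there: w0:F, w1:T, w2:F. ✗
— 1 world.
For □(□¬p → q):
w0: successors {w1, w2, w3}; □¬p → q there: w1:T, w2:T, w3:T. ✓
w1: successors {w3, w4}; □¬p → q there: w3:T, w4:T. ✓
w2: successors {w0, w1, w2}; □¬p → q there: w0:T, w1:T, w2:T. ✓
w3: successors {w3}; □¬p → q there: w3:T. ✓
w4: successors {w0, w1, w2}; □¬p → q there: w0:T, w1:T, w2:T. ✓
— 5 worlds.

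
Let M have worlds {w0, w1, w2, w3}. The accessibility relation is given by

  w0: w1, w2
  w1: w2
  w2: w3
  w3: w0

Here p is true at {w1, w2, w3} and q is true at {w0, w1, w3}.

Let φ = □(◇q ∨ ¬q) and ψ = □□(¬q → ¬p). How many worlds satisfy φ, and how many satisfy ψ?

3 and 2

For □(◇q ∨ ¬q):
w0: successors {w1, w2}; ◇q ∨ ¬q there: w1:F, w2:T. ✗
w1: successors {w2}; ◇q ∨ ¬q there: w2:T. ✓
w2: successors {w3}; ◇q ∨ ¬q there: w3:T. ✓
w3: successors {w0}; ◇q ∨ ¬q there: w0:T. ✓
— 3 worlds.
For □□(¬q → ¬p):
w0: successors {w1, w2}; □(¬q → ¬p) there: w1:F, w2:T. ✗
w1: successors {w2}; □(¬q → ¬p) there: w2:T. ✓
w2: successors {w3}; □(¬q → ¬p) there: w3:T. ✓
w3: successors {w0}; □(¬q → ¬p) there: w0:F. ✗
— 2 worlds.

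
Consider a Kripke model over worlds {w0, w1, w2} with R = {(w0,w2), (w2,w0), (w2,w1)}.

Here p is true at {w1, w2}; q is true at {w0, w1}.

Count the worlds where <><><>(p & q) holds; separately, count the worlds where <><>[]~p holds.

1 and 1

For <><><>(p & q):
w0: successors {w2}; <><>(p & q) there: w2:F. ✗
w1: no successors, so <><><>(p & q) fails. ✗
w2: successors {w0, w1}; <><>(p & q) there: w0:T, w1:F. ✓
— 1 world.
For <><>[]~p:
w0: successors {w2}; <>[]~p there: w2:T. ✓
w1: no successors, so <><>[]~p fails. ✗
w2: successors {w0, w1}; <>[]~p there: w0:F, w1:F. ✗
— 1 world.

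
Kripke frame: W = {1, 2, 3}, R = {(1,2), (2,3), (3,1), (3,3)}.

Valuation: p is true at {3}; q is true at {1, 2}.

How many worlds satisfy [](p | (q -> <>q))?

1: successors {2}; p | (q -> <>q) there: 2:F. ✗
2: successors {3}; p | (q -> <>q) there: 3:T. ✓
3: successors {1, 3}; p | (q -> <>q) there: 1:T, 3:T. ✓
Satisfying worlds: {2, 3}.

2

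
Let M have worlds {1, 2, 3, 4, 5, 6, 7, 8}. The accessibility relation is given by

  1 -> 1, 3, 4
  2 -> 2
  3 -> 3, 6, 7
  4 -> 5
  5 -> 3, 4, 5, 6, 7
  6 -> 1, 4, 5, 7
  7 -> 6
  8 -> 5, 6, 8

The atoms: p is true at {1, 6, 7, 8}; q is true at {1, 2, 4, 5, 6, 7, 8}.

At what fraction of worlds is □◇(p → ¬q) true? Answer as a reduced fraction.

1: successors {1, 3, 4}; ◇(p → ¬q) there: 1:T, 3:T, 4:T. ✓
2: successors {2}; ◇(p → ¬q) there: 2:T. ✓
3: successors {3, 6, 7}; ◇(p → ¬q) there: 3:T, 6:T, 7:F. ✗
4: successors {5}; ◇(p → ¬q) there: 5:T. ✓
5: successors {3, 4, 5, 6, 7}; ◇(p → ¬q) there: 3:T, 4:T, 5:T, 6:T, 7:F. ✗
6: successors {1, 4, 5, 7}; ◇(p → ¬q) there: 1:T, 4:T, 5:T, 7:F. ✗
7: successors {6}; ◇(p → ¬q) there: 6:T. ✓
8: successors {5, 6, 8}; ◇(p → ¬q) there: 5:T, 6:T, 8:T. ✓
That's 5 of 8 worlds, so 5/8.

5/8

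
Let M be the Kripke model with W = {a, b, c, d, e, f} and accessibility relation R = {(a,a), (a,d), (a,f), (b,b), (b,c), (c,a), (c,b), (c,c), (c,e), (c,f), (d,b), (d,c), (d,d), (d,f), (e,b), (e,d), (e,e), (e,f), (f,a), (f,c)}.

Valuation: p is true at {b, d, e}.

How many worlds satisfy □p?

0

a: successors {a, d, f}; p there: a:F, d:T, f:F. ✗
b: successors {b, c}; p there: b:T, c:F. ✗
c: successors {a, b, c, e, f}; p there: a:F, b:T, c:F, e:T, f:F. ✗
d: successors {b, c, d, f}; p there: b:T, c:F, d:T, f:F. ✗
e: successors {b, d, e, f}; p there: b:T, d:T, e:T, f:F. ✗
f: successors {a, c}; p there: a:F, c:F. ✗
Satisfying worlds: ∅.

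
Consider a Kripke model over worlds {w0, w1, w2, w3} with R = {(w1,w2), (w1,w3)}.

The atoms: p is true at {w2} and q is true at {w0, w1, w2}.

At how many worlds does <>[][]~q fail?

3

w0: no successors, so <>[][]~q fails. ✗
w1: successors {w2, w3}; [][]~q there: w2:T, w3:T. ✓
w2: no successors, so <>[][]~q fails. ✗
w3: no successors, so <>[][]~q fails. ✗
Satisfying worlds: {w1}.
So <>[][]~q fails at the other 3 worlds.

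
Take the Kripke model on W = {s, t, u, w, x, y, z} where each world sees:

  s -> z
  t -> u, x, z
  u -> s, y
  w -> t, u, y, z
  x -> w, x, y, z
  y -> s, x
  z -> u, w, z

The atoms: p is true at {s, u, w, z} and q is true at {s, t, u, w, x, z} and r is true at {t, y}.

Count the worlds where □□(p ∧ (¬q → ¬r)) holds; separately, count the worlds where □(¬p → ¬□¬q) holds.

For □□(p ∧ (¬q → ¬r)):
s: successors {z}; □(p ∧ (¬q → ¬r)) there: z:T. ✓
t: successors {u, x, z}; □(p ∧ (¬q → ¬r)) there: u:F, x:F, z:T. ✗
u: successors {s, y}; □(p ∧ (¬q → ¬r)) there: s:T, y:F. ✗
w: successors {t, u, y, z}; □(p ∧ (¬q → ¬r)) there: t:F, u:F, y:F, z:T. ✗
x: successors {w, x, y, z}; □(p ∧ (¬q → ¬r)) there: w:F, x:F, y:F, z:T. ✗
y: successors {s, x}; □(p ∧ (¬q → ¬r)) there: s:T, x:F. ✗
z: successors {u, w, z}; □(p ∧ (¬q → ¬r)) there: u:F, w:F, z:T. ✗
— 1 world.
For □(¬p → ¬□¬q):
s: successors {z}; ¬p → ¬□¬q there: z:T. ✓
t: successors {u, x, z}; ¬p → ¬□¬q there: u:T, x:T, z:T. ✓
u: successors {s, y}; ¬p → ¬□¬q there: s:T, y:T. ✓
w: successors {t, u, y, z}; ¬p → ¬□¬q there: t:T, u:T, y:T, z:T. ✓
x: successors {w, x, y, z}; ¬p → ¬□¬q there: w:T, x:T, y:T, z:T. ✓
y: successors {s, x}; ¬p → ¬□¬q there: s:T, x:T. ✓
z: successors {u, w, z}; ¬p → ¬□¬q there: u:T, w:T, z:T. ✓
— 7 worlds.

1 and 7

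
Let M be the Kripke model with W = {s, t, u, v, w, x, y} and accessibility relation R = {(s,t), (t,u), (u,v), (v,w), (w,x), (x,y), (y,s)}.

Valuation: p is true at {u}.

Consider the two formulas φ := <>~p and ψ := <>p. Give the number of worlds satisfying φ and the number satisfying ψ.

For <>~p:
s: successors {t}; ~p there: t:T. ✓
t: successors {u}; ~p there: u:F. ✗
u: successors {v}; ~p there: v:T. ✓
v: successors {w}; ~p there: w:T. ✓
w: successors {x}; ~p there: x:T. ✓
x: successors {y}; ~p there: y:T. ✓
y: successors {s}; ~p there: s:T. ✓
— 6 worlds.
For <>p:
s: successors {t}; p there: t:F. ✗
t: successors {u}; p there: u:T. ✓
u: successors {v}; p there: v:F. ✗
v: successors {w}; p there: w:F. ✗
w: successors {x}; p there: x:F. ✗
x: successors {y}; p there: y:F. ✗
y: successors {s}; p there: s:F. ✗
— 1 world.

6 and 1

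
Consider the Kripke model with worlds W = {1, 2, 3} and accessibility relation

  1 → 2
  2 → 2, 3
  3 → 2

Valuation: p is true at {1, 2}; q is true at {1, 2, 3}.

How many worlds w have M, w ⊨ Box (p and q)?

2

1: successors {2}; p and q there: 2:T. ✓
2: successors {2, 3}; p and q there: 2:T, 3:F. ✗
3: successors {2}; p and q there: 2:T. ✓
Satisfying worlds: {1, 3}.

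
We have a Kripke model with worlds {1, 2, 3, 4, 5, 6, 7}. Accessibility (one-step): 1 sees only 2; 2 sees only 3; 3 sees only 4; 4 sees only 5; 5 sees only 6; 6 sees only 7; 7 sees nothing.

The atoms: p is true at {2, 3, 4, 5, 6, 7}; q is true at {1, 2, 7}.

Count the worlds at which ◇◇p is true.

1: successors {2}; ◇p there: 2:T. ✓
2: successors {3}; ◇p there: 3:T. ✓
3: successors {4}; ◇p there: 4:T. ✓
4: successors {5}; ◇p there: 5:T. ✓
5: successors {6}; ◇p there: 6:T. ✓
6: successors {7}; ◇p there: 7:F. ✗
7: no successors, so ◇◇p fails. ✗
Satisfying worlds: {1, 2, 3, 4, 5}.

5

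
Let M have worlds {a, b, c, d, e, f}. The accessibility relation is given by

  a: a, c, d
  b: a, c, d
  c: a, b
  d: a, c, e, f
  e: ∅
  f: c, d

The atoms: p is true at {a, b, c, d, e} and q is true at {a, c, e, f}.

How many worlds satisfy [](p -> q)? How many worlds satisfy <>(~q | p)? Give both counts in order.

2 and 5

For [](p -> q):
a: successors {a, c, d}; p -> q there: a:T, c:T, d:F. ✗
b: successors {a, c, d}; p -> q there: a:T, c:T, d:F. ✗
c: successors {a, b}; p -> q there: a:T, b:F. ✗
d: successors {a, c, e, f}; p -> q there: a:T, c:T, e:T, f:T. ✓
e: no successors, so [](p -> q) holds vacuously. ✓
f: successors {c, d}; p -> q there: c:T, d:F. ✗
— 2 worlds.
For <>(~q | p):
a: successors {a, c, d}; ~q | p there: a:T, c:T, d:T. ✓
b: successors {a, c, d}; ~q | p there: a:T, c:T, d:T. ✓
c: successors {a, b}; ~q | p there: a:T, b:T. ✓
d: successors {a, c, e, f}; ~q | p there: a:T, c:T, e:T, f:F. ✓
e: no successors, so <>(~q | p) fails. ✗
f: successors {c, d}; ~q | p there: c:T, d:T. ✓
— 5 worlds.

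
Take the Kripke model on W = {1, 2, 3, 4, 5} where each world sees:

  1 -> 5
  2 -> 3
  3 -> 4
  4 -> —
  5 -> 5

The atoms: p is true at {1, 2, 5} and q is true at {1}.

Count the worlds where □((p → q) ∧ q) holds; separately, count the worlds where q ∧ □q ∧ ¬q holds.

1 and 0

For □((p → q) ∧ q):
1: successors {5}; (p → q) ∧ q there: 5:F. ✗
2: successors {3}; (p → q) ∧ q there: 3:F. ✗
3: successors {4}; (p → q) ∧ q there: 4:F. ✗
4: no successors, so □((p → q) ∧ q) holds vacuously. ✓
5: successors {5}; (p → q) ∧ q there: 5:F. ✗
— 1 world.
For q ∧ □q ∧ ¬q:
1: q is T, □q ∧ ¬q is F. ✗
2: q is F, □q ∧ ¬q is F. ✗
3: q is F, □q ∧ ¬q is F. ✗
4: q is F, □q ∧ ¬q is T. ✗
5: q is F, □q ∧ ¬q is F. ✗
— 0 worlds.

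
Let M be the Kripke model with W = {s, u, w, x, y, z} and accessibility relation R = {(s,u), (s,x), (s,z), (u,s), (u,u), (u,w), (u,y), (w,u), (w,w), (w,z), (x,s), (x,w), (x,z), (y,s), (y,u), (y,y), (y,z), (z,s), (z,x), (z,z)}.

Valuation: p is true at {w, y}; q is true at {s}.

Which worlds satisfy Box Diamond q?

s: successors {u, x, z}; Diamond q there: u:T, x:T, z:T. ✓
u: successors {s, u, w, y}; Diamond q there: s:F, u:T, w:F, y:T. ✗
w: successors {u, w, z}; Diamond q there: u:T, w:F, z:T. ✗
x: successors {s, w, z}; Diamond q there: s:F, w:F, z:T. ✗
y: successors {s, u, y, z}; Diamond q there: s:F, u:T, y:T, z:T. ✗
z: successors {s, x, z}; Diamond q there: s:F, x:T, z:T. ✗

{s}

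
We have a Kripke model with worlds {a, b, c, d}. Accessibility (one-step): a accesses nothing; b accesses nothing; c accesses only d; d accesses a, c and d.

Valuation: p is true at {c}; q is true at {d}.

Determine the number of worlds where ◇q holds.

a: no successors, so ◇q fails. ✗
b: no successors, so ◇q fails. ✗
c: successors {d}; q there: d:T. ✓
d: successors {a, c, d}; q there: a:F, c:F, d:T. ✓
Satisfying worlds: {c, d}.

2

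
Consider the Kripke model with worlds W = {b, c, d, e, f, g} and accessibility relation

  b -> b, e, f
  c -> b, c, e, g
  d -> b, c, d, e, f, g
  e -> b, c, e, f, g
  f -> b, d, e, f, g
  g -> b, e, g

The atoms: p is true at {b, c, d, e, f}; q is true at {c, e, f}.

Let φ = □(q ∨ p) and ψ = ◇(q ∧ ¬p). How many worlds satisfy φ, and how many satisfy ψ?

For □(q ∨ p):
b: successors {b, e, f}; q ∨ p there: b:T, e:T, f:T. ✓
c: successors {b, c, e, g}; q ∨ p there: b:T, c:T, e:T, g:F. ✗
d: successors {b, c, d, e, f, g}; q ∨ p there: b:T, c:T, d:T, e:T, f:T, g:F. ✗
e: successors {b, c, e, f, g}; q ∨ p there: b:T, c:T, e:T, f:T, g:F. ✗
f: successors {b, d, e, f, g}; q ∨ p there: b:T, d:T, e:T, f:T, g:F. ✗
g: successors {b, e, g}; q ∨ p there: b:T, e:T, g:F. ✗
— 1 world.
For ◇(q ∧ ¬p):
b: successors {b, e, f}; q ∧ ¬p there: b:F, e:F, f:F. ✗
c: successors {b, c, e, g}; q ∧ ¬p there: b:F, c:F, e:F, g:F. ✗
d: successors {b, c, d, e, f, g}; q ∧ ¬p there: b:F, c:F, d:F, e:F, f:F, g:F. ✗
e: successors {b, c, e, f, g}; q ∧ ¬p there: b:F, c:F, e:F, f:F, g:F. ✗
f: successors {b, d, e, f, g}; q ∧ ¬p there: b:F, d:F, e:F, f:F, g:F. ✗
g: successors {b, e, g}; q ∧ ¬p there: b:F, e:F, g:F. ✗
— 0 worlds.

1 and 0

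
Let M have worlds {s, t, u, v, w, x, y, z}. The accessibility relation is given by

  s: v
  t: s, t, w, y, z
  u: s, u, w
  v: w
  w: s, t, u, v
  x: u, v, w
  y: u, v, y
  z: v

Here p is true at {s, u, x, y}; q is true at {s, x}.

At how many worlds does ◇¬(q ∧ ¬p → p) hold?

0

s: successors {v}; ¬(q ∧ ¬p → p) there: v:F. ✗
t: successors {s, t, w, y, z}; ¬(q ∧ ¬p → p) there: s:F, t:F, w:F, y:F, z:F. ✗
u: successors {s, u, w}; ¬(q ∧ ¬p → p) there: s:F, u:F, w:F. ✗
v: successors {w}; ¬(q ∧ ¬p → p) there: w:F. ✗
w: successors {s, t, u, v}; ¬(q ∧ ¬p → p) there: s:F, t:F, u:F, v:F. ✗
x: successors {u, v, w}; ¬(q ∧ ¬p → p) there: u:F, v:F, w:F. ✗
y: successors {u, v, y}; ¬(q ∧ ¬p → p) there: u:F, v:F, y:F. ✗
z: successors {v}; ¬(q ∧ ¬p → p) there: v:F. ✗
Satisfying worlds: ∅.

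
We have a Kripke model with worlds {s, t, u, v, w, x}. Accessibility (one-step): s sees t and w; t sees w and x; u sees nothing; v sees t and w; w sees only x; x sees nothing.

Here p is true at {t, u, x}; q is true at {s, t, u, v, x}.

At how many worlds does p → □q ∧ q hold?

5

s: p is F, □q ∧ q is F. ✓
t: p is T, □q ∧ q is F. ✗
u: p is T, □q ∧ q is T. ✓
v: p is F, □q ∧ q is F. ✓
w: p is F, □q ∧ q is F. ✓
x: p is T, □q ∧ q is T. ✓
Satisfying worlds: {s, u, v, w, x}.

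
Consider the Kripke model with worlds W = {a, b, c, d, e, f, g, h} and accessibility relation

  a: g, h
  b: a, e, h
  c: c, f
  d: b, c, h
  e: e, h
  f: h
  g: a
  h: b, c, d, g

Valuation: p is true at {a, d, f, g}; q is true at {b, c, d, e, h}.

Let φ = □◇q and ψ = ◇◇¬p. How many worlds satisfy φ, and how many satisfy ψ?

For □◇q:
a: successors {g, h}; ◇q there: g:F, h:T. ✗
b: successors {a, e, h}; ◇q there: a:T, e:T, h:T. ✓
c: successors {c, f}; ◇q there: c:T, f:T. ✓
d: successors {b, c, h}; ◇q there: b:T, c:T, h:T. ✓
e: successors {e, h}; ◇q there: e:T, h:T. ✓
f: successors {h}; ◇q there: h:T. ✓
g: successors {a}; ◇q there: a:T. ✓
h: successors {b, c, d, g}; ◇q there: b:T, c:T, d:T, g:F. ✗
— 6 worlds.
For ◇◇¬p:
a: successors {g, h}; ◇¬p there: g:F, h:T. ✓
b: successors {a, e, h}; ◇¬p there: a:T, e:T, h:T. ✓
c: successors {c, f}; ◇¬p there: c:T, f:T. ✓
d: successors {b, c, h}; ◇¬p there: b:T, c:T, h:T. ✓
e: successors {e, h}; ◇¬p there: e:T, h:T. ✓
f: successors {h}; ◇¬p there: h:T. ✓
g: successors {a}; ◇¬p there: a:T. ✓
h: successors {b, c, d, g}; ◇¬p there: b:T, c:T, d:T, g:F. ✓
— 8 worlds.

6 and 8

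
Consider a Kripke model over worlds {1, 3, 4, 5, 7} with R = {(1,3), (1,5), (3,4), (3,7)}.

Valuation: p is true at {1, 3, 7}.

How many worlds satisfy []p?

3

1: successors {3, 5}; p there: 3:T, 5:F. ✗
3: successors {4, 7}; p there: 4:F, 7:T. ✗
4: no successors, so []p holds vacuously. ✓
5: no successors, so []p holds vacuously. ✓
7: no successors, so []p holds vacuously. ✓
Satisfying worlds: {4, 5, 7}.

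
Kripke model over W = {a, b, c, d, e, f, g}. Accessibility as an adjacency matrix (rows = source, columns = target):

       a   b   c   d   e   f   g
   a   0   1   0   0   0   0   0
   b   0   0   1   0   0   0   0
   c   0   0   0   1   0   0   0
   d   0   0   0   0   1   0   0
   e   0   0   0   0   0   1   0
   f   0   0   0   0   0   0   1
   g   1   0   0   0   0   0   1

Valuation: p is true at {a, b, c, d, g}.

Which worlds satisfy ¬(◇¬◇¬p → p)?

a: ◇¬◇¬p → p is T. ✗
b: ◇¬◇¬p → p is T. ✗
c: ◇¬◇¬p → p is T. ✗
d: ◇¬◇¬p → p is T. ✗
e: ◇¬◇¬p → p is F. ✓
f: ◇¬◇¬p → p is F. ✓
g: ◇¬◇¬p → p is T. ✗

{e, f}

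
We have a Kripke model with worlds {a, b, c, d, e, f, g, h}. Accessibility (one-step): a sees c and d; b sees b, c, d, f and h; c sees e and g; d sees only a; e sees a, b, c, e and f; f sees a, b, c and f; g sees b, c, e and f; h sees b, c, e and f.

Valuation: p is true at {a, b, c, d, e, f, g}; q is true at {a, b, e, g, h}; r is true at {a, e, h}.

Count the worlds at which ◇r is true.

7

a: successors {c, d}; r there: c:F, d:F. ✗
b: successors {b, c, d, f, h}; r there: b:F, c:F, d:F, f:F, h:T. ✓
c: successors {e, g}; r there: e:T, g:F. ✓
d: successors {a}; r there: a:T. ✓
e: successors {a, b, c, e, f}; r there: a:T, b:F, c:F, e:T, f:F. ✓
f: successors {a, b, c, f}; r there: a:T, b:F, c:F, f:F. ✓
g: successors {b, c, e, f}; r there: b:F, c:F, e:T, f:F. ✓
h: successors {b, c, e, f}; r there: b:F, c:F, e:T, f:F. ✓
Satisfying worlds: {b, c, d, e, f, g, h}.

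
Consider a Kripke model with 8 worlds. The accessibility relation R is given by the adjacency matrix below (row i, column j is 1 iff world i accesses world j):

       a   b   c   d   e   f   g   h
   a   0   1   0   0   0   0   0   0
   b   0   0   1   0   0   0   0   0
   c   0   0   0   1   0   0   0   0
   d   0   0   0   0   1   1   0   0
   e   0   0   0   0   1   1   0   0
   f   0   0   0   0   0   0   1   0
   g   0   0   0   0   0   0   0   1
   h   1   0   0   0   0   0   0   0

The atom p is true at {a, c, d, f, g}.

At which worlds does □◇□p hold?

a: successors {b}; ◇□p there: b:T. ✓
b: successors {c}; ◇□p there: c:F. ✗
c: successors {d}; ◇□p there: d:T. ✓
d: successors {e, f}; ◇□p there: e:T, f:F. ✗
e: successors {e, f}; ◇□p there: e:T, f:F. ✗
f: successors {g}; ◇□p there: g:T. ✓
g: successors {h}; ◇□p there: h:F. ✗
h: successors {a}; ◇□p there: a:T. ✓

{a, c, f, h}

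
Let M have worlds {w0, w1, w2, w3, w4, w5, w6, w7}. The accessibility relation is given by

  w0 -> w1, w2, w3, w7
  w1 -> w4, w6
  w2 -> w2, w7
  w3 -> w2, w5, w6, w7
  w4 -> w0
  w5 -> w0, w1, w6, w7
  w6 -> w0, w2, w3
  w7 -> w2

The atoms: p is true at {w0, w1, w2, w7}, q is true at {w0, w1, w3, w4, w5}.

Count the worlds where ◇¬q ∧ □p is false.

6

w0: ◇¬q is T, □p is F. ✗
w1: ◇¬q is T, □p is F. ✗
w2: ◇¬q is T, □p is T. ✓
w3: ◇¬q is T, □p is F. ✗
w4: ◇¬q is F, □p is T. ✗
w5: ◇¬q is T, □p is F. ✗
w6: ◇¬q is T, □p is F. ✗
w7: ◇¬q is T, □p is T. ✓
Satisfying worlds: {w2, w7}.
So ◇¬q ∧ □p fails at the other 6 worlds.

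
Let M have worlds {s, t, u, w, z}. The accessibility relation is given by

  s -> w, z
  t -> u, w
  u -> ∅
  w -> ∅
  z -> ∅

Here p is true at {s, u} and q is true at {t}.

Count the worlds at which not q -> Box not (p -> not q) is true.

s: not q is T, Box not (p -> not q) is F. ✗
t: not q is F, Box not (p -> not q) is F. ✓
u: not q is T, Box not (p -> not q) is T. ✓
w: not q is T, Box not (p -> not q) is T. ✓
z: not q is T, Box not (p -> not q) is T. ✓
Satisfying worlds: {t, u, w, z}.

4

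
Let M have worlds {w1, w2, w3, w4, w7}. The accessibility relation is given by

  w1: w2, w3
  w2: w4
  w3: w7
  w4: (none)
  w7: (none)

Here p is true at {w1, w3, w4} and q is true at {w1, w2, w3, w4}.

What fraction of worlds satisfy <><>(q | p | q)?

1/5

w1: successors {w2, w3}; <>(q | p | q) there: w2:T, w3:F. ✓
w2: successors {w4}; <>(q | p | q) there: w4:F. ✗
w3: successors {w7}; <>(q | p | q) there: w7:F. ✗
w4: no successors, so <><>(q | p | q) fails. ✗
w7: no successors, so <><>(q | p | q) fails. ✗
That's 1 of 5 worlds, so 1/5.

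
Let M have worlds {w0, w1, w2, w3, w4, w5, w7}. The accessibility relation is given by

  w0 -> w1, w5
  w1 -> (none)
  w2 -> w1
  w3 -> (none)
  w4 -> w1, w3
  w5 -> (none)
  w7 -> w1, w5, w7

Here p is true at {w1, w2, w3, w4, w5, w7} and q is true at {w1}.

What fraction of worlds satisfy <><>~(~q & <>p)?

1/7

w0: successors {w1, w5}; <>~(~q & <>p) there: w1:F, w5:F. ✗
w1: no successors, so <><>~(~q & <>p) fails. ✗
w2: successors {w1}; <>~(~q & <>p) there: w1:F. ✗
w3: no successors, so <><>~(~q & <>p) fails. ✗
w4: successors {w1, w3}; <>~(~q & <>p) there: w1:F, w3:F. ✗
w5: no successors, so <><>~(~q & <>p) fails. ✗
w7: successors {w1, w5, w7}; <>~(~q & <>p) there: w1:F, w5:F, w7:T. ✓
That's 1 of 7 worlds, so 1/7.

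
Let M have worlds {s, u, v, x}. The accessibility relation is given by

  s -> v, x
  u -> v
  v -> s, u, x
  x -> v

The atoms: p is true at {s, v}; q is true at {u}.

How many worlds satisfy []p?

2

s: successors {v, x}; p there: v:T, x:F. ✗
u: successors {v}; p there: v:T. ✓
v: successors {s, u, x}; p there: s:T, u:F, x:F. ✗
x: successors {v}; p there: v:T. ✓
Satisfying worlds: {u, x}.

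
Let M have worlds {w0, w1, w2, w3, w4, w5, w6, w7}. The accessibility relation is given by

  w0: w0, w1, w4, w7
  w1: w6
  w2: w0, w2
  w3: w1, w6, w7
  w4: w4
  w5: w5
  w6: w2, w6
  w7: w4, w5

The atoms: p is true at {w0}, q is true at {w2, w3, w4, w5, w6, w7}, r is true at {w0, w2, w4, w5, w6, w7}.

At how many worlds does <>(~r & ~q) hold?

w0: successors {w0, w1, w4, w7}; ~r & ~q there: w0:F, w1:T, w4:F, w7:F. ✓
w1: successors {w6}; ~r & ~q there: w6:F. ✗
w2: successors {w0, w2}; ~r & ~q there: w0:F, w2:F. ✗
w3: successors {w1, w6, w7}; ~r & ~q there: w1:T, w6:F, w7:F. ✓
w4: successors {w4}; ~r & ~q there: w4:F. ✗
w5: successors {w5}; ~r & ~q there: w5:F. ✗
w6: successors {w2, w6}; ~r & ~q there: w2:F, w6:F. ✗
w7: successors {w4, w5}; ~r & ~q there: w4:F, w5:F. ✗
Satisfying worlds: {w0, w3}.

2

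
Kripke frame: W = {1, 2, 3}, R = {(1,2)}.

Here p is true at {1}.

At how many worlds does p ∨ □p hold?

1: p is T, □p is F. ✓
2: p is F, □p is T. ✓
3: p is F, □p is T. ✓
Satisfying worlds: {1, 2, 3}.

3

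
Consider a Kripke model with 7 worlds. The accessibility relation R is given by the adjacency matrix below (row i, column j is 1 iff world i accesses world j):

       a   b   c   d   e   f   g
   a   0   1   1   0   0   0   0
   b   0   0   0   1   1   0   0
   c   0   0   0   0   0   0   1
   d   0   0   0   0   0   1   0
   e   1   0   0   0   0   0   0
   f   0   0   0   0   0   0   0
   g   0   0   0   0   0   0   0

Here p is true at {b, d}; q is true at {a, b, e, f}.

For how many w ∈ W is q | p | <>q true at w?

5

a: q is T, p | <>q is T. ✓
b: q is T, p | <>q is T. ✓
c: q is F, p | <>q is F. ✗
d: q is F, p | <>q is T. ✓
e: q is T, p | <>q is T. ✓
f: q is T, p | <>q is F. ✓
g: q is F, p | <>q is F. ✗
Satisfying worlds: {a, b, d, e, f}.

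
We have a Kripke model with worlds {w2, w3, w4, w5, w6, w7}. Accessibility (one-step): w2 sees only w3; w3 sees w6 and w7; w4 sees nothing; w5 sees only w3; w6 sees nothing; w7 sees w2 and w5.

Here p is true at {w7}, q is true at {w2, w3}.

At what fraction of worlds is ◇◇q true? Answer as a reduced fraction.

w2: successors {w3}; ◇q there: w3:F. ✗
w3: successors {w6, w7}; ◇q there: w6:F, w7:T. ✓
w4: no successors, so ◇◇q fails. ✗
w5: successors {w3}; ◇q there: w3:F. ✗
w6: no successors, so ◇◇q fails. ✗
w7: successors {w2, w5}; ◇q there: w2:T, w5:T. ✓
That's 2 of 6 worlds, so 2/6 = 1/3.

1/3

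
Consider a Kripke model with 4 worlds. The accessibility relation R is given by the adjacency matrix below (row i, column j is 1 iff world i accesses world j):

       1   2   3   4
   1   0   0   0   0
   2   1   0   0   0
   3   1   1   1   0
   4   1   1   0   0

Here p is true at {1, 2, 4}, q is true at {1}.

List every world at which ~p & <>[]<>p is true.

1: ~p is F, <>[]<>p is F. ✗
2: ~p is F, <>[]<>p is T. ✗
3: ~p is T, <>[]<>p is T. ✓
4: ~p is F, <>[]<>p is T. ✗

{3}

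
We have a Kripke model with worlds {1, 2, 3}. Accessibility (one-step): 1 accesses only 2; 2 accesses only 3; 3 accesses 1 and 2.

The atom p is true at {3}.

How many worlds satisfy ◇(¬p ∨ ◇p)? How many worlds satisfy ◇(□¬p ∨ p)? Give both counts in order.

For ◇(¬p ∨ ◇p):
1: successors {2}; ¬p ∨ ◇p there: 2:T. ✓
2: successors {3}; ¬p ∨ ◇p there: 3:F. ✗
3: successors {1, 2}; ¬p ∨ ◇p there: 1:T, 2:T. ✓
— 2 worlds.
For ◇(□¬p ∨ p):
1: successors {2}; □¬p ∨ p there: 2:F. ✗
2: successors {3}; □¬p ∨ p there: 3:T. ✓
3: successors {1, 2}; □¬p ∨ p there: 1:T, 2:F. ✓
— 2 worlds.

2 and 2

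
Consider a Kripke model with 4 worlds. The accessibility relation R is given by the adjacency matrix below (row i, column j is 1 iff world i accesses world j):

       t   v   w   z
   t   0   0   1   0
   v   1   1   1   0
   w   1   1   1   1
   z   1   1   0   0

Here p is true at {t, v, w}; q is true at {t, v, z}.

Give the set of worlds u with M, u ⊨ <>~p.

{w}

t: successors {w}; ~p there: w:F. ✗
v: successors {t, v, w}; ~p there: t:F, v:F, w:F. ✗
w: successors {t, v, w, z}; ~p there: t:F, v:F, w:F, z:T. ✓
z: successors {t, v}; ~p there: t:F, v:F. ✗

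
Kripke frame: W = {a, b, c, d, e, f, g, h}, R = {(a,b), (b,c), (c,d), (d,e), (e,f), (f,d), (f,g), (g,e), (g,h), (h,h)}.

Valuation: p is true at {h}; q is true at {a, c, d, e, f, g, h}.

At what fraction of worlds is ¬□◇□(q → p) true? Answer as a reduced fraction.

a: □◇□(q → p) is F. ✓
b: □◇□(q → p) is F. ✓
c: □◇□(q → p) is F. ✓
d: □◇□(q → p) is F. ✓
e: □◇□(q → p) is F. ✓
f: □◇□(q → p) is F. ✓
g: □◇□(q → p) is F. ✓
h: □◇□(q → p) is T. ✗
That's 7 of 8 worlds, so 7/8.

7/8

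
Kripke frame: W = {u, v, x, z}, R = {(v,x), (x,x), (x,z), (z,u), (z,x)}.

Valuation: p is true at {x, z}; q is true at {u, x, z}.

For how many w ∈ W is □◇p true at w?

u: no successors, so □◇p holds vacuously. ✓
v: successors {x}; ◇p there: x:T. ✓
x: successors {x, z}; ◇p there: x:T, z:T. ✓
z: successors {u, x}; ◇p there: u:F, x:T. ✗
Satisfying worlds: {u, v, x}.

3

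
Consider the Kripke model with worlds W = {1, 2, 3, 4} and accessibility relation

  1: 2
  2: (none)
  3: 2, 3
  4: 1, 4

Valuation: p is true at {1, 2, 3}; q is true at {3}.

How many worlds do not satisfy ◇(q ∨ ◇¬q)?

2

1: successors {2}; q ∨ ◇¬q there: 2:F. ✗
2: no successors, so ◇(q ∨ ◇¬q) fails. ✗
3: successors {2, 3}; q ∨ ◇¬q there: 2:F, 3:T. ✓
4: successors {1, 4}; q ∨ ◇¬q there: 1:T, 4:T. ✓
Satisfying worlds: {3, 4}.
So ◇(q ∨ ◇¬q) fails at the other 2 worlds.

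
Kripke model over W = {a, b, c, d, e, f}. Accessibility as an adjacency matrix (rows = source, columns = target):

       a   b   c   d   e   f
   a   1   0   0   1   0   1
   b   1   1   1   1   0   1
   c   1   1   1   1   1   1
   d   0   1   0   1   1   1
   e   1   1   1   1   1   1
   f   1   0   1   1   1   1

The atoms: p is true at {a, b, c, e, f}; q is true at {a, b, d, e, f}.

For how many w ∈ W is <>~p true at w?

6

a: successors {a, d, f}; ~p there: a:F, d:T, f:F. ✓
b: successors {a, b, c, d, f}; ~p there: a:F, b:F, c:F, d:T, f:F. ✓
c: successors {a, b, c, d, e, f}; ~p there: a:F, b:F, c:F, d:T, e:F, f:F. ✓
d: successors {b, d, e, f}; ~p there: b:F, d:T, e:F, f:F. ✓
e: successors {a, b, c, d, e, f}; ~p there: a:F, b:F, c:F, d:T, e:F, f:F. ✓
f: successors {a, c, d, e, f}; ~p there: a:F, c:F, d:T, e:F, f:F. ✓
Satisfying worlds: {a, b, c, d, e, f}.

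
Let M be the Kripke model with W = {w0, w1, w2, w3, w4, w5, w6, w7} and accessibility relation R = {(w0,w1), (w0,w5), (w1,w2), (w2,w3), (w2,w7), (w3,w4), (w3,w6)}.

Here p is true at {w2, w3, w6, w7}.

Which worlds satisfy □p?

{w1, w2, w4, w5, w6, w7}

w0: successors {w1, w5}; p there: w1:F, w5:F. ✗
w1: successors {w2}; p there: w2:T. ✓
w2: successors {w3, w7}; p there: w3:T, w7:T. ✓
w3: successors {w4, w6}; p there: w4:F, w6:T. ✗
w4: no successors, so □p holds vacuously. ✓
w5: no successors, so □p holds vacuously. ✓
w6: no successors, so □p holds vacuously. ✓
w7: no successors, so □p holds vacuously. ✓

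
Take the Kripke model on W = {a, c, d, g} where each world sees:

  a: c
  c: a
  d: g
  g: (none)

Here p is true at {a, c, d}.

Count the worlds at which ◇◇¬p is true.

0

a: successors {c}; ◇¬p there: c:F. ✗
c: successors {a}; ◇¬p there: a:F. ✗
d: successors {g}; ◇¬p there: g:F. ✗
g: no successors, so ◇◇¬p fails. ✗
Satisfying worlds: ∅.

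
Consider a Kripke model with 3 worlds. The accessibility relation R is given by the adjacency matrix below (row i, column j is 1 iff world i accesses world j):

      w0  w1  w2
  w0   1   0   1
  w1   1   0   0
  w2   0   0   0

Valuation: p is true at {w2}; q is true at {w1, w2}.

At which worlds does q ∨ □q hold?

{w1, w2}

w0: q is F, □q is F. ✗
w1: q is T, □q is F. ✓
w2: q is T, □q is T. ✓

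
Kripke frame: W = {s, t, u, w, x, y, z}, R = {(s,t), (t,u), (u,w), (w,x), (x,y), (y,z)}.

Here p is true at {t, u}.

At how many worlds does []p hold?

3

s: successors {t}; p there: t:T. ✓
t: successors {u}; p there: u:T. ✓
u: successors {w}; p there: w:F. ✗
w: successors {x}; p there: x:F. ✗
x: successors {y}; p there: y:F. ✗
y: successors {z}; p there: z:F. ✗
z: no successors, so []p holds vacuously. ✓
Satisfying worlds: {s, t, z}.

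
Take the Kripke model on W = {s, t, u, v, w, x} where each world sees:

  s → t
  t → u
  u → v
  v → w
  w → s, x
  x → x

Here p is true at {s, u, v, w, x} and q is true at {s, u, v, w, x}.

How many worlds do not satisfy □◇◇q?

s: successors {t}; ◇◇q there: t:T. ✓
t: successors {u}; ◇◇q there: u:T. ✓
u: successors {v}; ◇◇q there: v:T. ✓
v: successors {w}; ◇◇q there: w:T. ✓
w: successors {s, x}; ◇◇q there: s:T, x:T. ✓
x: successors {x}; ◇◇q there: x:T. ✓
Satisfying worlds: {s, t, u, v, w, x}.
So □◇◇q fails at the other 0 worlds.

0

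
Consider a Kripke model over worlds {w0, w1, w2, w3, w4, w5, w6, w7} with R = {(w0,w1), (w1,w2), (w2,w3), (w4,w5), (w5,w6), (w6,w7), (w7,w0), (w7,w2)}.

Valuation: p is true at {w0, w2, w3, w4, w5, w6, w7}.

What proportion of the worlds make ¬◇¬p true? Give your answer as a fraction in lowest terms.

7/8

w0: ◇¬p is T. ✗
w1: ◇¬p is F. ✓
w2: ◇¬p is F. ✓
w3: ◇¬p is F. ✓
w4: ◇¬p is F. ✓
w5: ◇¬p is F. ✓
w6: ◇¬p is F. ✓
w7: ◇¬p is F. ✓
That's 7 of 8 worlds, so 7/8.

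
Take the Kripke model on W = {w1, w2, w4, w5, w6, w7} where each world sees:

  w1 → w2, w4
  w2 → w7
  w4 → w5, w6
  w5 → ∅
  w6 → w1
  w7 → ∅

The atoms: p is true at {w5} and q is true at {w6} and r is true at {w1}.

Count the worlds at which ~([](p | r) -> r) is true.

3

w1: [](p | r) -> r is T. ✗
w2: [](p | r) -> r is T. ✗
w4: [](p | r) -> r is T. ✗
w5: [](p | r) -> r is F. ✓
w6: [](p | r) -> r is F. ✓
w7: [](p | r) -> r is F. ✓
Satisfying worlds: {w5, w6, w7}.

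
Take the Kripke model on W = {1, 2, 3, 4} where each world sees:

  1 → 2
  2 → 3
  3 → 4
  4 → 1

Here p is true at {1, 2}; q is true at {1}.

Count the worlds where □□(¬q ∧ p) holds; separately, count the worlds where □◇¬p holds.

1 and 2

For □□(¬q ∧ p):
1: successors {2}; □(¬q ∧ p) there: 2:F. ✗
2: successors {3}; □(¬q ∧ p) there: 3:F. ✗
3: successors {4}; □(¬q ∧ p) there: 4:F. ✗
4: successors {1}; □(¬q ∧ p) there: 1:T. ✓
— 1 world.
For □◇¬p:
1: successors {2}; ◇¬p there: 2:T. ✓
2: successors {3}; ◇¬p there: 3:T. ✓
3: successors {4}; ◇¬p there: 4:F. ✗
4: successors {1}; ◇¬p there: 1:F. ✗
— 2 worlds.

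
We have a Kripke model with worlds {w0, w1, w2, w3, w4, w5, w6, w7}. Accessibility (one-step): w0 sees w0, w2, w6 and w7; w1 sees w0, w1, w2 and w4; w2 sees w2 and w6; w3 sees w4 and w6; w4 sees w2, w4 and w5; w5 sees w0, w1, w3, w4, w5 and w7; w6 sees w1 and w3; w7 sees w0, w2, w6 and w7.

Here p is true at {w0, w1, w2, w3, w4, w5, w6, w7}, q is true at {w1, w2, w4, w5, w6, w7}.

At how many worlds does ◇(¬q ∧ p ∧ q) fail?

8

w0: successors {w0, w2, w6, w7}; ¬q ∧ p ∧ q there: w0:F, w2:F, w6:F, w7:F. ✗
w1: successors {w0, w1, w2, w4}; ¬q ∧ p ∧ q there: w0:F, w1:F, w2:F, w4:F. ✗
w2: successors {w2, w6}; ¬q ∧ p ∧ q there: w2:F, w6:F. ✗
w3: successors {w4, w6}; ¬q ∧ p ∧ q there: w4:F, w6:F. ✗
w4: successors {w2, w4, w5}; ¬q ∧ p ∧ q there: w2:F, w4:F, w5:F. ✗
w5: successors {w0, w1, w3, w4, w5, w7}; ¬q ∧ p ∧ q there: w0:F, w1:F, w3:F, w4:F, w5:F, w7:F. ✗
w6: successors {w1, w3}; ¬q ∧ p ∧ q there: w1:F, w3:F. ✗
w7: successors {w0, w2, w6, w7}; ¬q ∧ p ∧ q there: w0:F, w2:F, w6:F, w7:F. ✗
Satisfying worlds: ∅.
So ◇(¬q ∧ p ∧ q) fails at the other 8 worlds.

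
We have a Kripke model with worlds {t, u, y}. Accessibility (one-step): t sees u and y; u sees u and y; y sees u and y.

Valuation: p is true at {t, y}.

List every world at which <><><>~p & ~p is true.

{u}

t: <><><>~p is T, ~p is F. ✗
u: <><><>~p is T, ~p is T. ✓
y: <><><>~p is T, ~p is F. ✗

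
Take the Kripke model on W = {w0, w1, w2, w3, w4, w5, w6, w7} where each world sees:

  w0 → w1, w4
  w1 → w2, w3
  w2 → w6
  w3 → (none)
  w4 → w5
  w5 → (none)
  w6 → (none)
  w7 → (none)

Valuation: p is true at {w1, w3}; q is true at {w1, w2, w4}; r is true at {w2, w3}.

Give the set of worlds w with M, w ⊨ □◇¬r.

w0: successors {w1, w4}; ◇¬r there: w1:F, w4:T. ✗
w1: successors {w2, w3}; ◇¬r there: w2:T, w3:F. ✗
w2: successors {w6}; ◇¬r there: w6:F. ✗
w3: no successors, so □◇¬r holds vacuously. ✓
w4: successors {w5}; ◇¬r there: w5:F. ✗
w5: no successors, so □◇¬r holds vacuously. ✓
w6: no successors, so □◇¬r holds vacuously. ✓
w7: no successors, so □◇¬r holds vacuously. ✓

{w3, w5, w6, w7}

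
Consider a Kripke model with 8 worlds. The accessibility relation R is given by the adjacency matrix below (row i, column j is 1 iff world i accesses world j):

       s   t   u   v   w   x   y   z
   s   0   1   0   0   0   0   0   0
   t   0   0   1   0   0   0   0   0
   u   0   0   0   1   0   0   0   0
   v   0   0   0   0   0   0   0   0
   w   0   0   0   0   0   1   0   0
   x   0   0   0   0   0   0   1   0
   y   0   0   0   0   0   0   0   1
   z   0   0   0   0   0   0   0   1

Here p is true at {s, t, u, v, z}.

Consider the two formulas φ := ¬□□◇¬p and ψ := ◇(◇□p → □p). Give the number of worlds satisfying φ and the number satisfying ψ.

For ¬□□◇¬p:
s: □□◇¬p is F. ✓
t: □□◇¬p is F. ✓
u: □□◇¬p is T. ✗
v: □□◇¬p is T. ✗
w: □□◇¬p is F. ✓
x: □□◇¬p is F. ✓
y: □□◇¬p is F. ✓
z: □□◇¬p is F. ✓
— 6 worlds.
For ◇(◇□p → □p):
s: successors {t}; ◇□p → □p there: t:T. ✓
t: successors {u}; ◇□p → □p there: u:T. ✓
u: successors {v}; ◇□p → □p there: v:T. ✓
v: no successors, so ◇(◇□p → □p) fails. ✗
w: successors {x}; ◇□p → □p there: x:F. ✗
x: successors {y}; ◇□p → □p there: y:T. ✓
y: successors {z}; ◇□p → □p there: z:T. ✓
z: successors {z}; ◇□p → □p there: z:T. ✓
— 6 worlds.

6 and 6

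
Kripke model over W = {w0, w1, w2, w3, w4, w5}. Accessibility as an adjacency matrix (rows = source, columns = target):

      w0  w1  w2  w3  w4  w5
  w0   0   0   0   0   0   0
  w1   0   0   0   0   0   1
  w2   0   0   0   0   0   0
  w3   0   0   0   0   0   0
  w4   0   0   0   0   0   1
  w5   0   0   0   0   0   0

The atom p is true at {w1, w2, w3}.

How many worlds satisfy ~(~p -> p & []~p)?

w0: ~p -> p & []~p is F. ✓
w1: ~p -> p & []~p is T. ✗
w2: ~p -> p & []~p is T. ✗
w3: ~p -> p & []~p is T. ✗
w4: ~p -> p & []~p is F. ✓
w5: ~p -> p & []~p is F. ✓
Satisfying worlds: {w0, w4, w5}.

3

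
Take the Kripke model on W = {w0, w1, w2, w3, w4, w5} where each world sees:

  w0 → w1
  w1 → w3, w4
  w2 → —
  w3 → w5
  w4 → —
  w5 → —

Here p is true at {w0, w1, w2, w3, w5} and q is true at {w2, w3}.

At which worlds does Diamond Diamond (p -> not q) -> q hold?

w0: Diamond Diamond (p -> not q) is T, q is F. ✗
w1: Diamond Diamond (p -> not q) is T, q is F. ✗
w2: Diamond Diamond (p -> not q) is F, q is T. ✓
w3: Diamond Diamond (p -> not q) is F, q is T. ✓
w4: Diamond Diamond (p -> not q) is F, q is F. ✓
w5: Diamond Diamond (p -> not q) is F, q is F. ✓

{w2, w3, w4, w5}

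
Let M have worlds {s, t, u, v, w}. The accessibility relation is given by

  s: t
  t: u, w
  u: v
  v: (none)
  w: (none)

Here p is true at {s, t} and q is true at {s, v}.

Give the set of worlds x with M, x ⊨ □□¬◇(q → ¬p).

{t, u, v, w}

s: successors {t}; □¬◇(q → ¬p) there: t:F. ✗
t: successors {u, w}; □¬◇(q → ¬p) there: u:T, w:T. ✓
u: successors {v}; □¬◇(q → ¬p) there: v:T. ✓
v: no successors, so □□¬◇(q → ¬p) holds vacuously. ✓
w: no successors, so □□¬◇(q → ¬p) holds vacuously. ✓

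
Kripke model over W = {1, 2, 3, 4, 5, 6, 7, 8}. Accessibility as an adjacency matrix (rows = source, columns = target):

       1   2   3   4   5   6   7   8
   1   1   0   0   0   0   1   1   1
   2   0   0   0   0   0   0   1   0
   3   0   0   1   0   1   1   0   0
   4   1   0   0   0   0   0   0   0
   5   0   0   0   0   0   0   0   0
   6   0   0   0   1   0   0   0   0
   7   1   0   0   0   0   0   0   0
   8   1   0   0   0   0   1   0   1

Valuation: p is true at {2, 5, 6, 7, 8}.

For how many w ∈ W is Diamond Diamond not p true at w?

1: successors {1, 6, 7, 8}; Diamond not p there: 1:T, 6:T, 7:T, 8:T. ✓
2: successors {7}; Diamond not p there: 7:T. ✓
3: successors {3, 5, 6}; Diamond not p there: 3:T, 5:F, 6:T. ✓
4: successors {1}; Diamond not p there: 1:T. ✓
5: no successors, so Diamond Diamond not p fails. ✗
6: successors {4}; Diamond not p there: 4:T. ✓
7: successors {1}; Diamond not p there: 1:T. ✓
8: successors {1, 6, 8}; Diamond not p there: 1:T, 6:T, 8:T. ✓
Satisfying worlds: {1, 2, 3, 4, 6, 7, 8}.

7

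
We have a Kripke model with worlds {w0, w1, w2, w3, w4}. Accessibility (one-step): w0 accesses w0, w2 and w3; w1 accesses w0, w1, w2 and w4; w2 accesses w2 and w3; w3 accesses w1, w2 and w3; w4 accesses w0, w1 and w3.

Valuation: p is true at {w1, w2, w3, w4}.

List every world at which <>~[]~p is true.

{w0, w1, w2, w3, w4}

w0: successors {w0, w2, w3}; ~[]~p there: w0:T, w2:T, w3:T. ✓
w1: successors {w0, w1, w2, w4}; ~[]~p there: w0:T, w1:T, w2:T, w4:T. ✓
w2: successors {w2, w3}; ~[]~p there: w2:T, w3:T. ✓
w3: successors {w1, w2, w3}; ~[]~p there: w1:T, w2:T, w3:T. ✓
w4: successors {w0, w1, w3}; ~[]~p there: w0:T, w1:T, w3:T. ✓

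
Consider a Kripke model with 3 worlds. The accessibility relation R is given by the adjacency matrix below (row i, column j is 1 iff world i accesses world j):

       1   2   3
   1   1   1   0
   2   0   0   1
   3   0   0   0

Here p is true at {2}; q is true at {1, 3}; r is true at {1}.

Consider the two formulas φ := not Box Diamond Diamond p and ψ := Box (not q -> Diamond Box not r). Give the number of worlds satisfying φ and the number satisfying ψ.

For not Box Diamond Diamond p:
1: Box Diamond Diamond p is F. ✓
2: Box Diamond Diamond p is F. ✓
3: Box Diamond Diamond p is T. ✗
— 2 worlds.
For Box (not q -> Diamond Box not r):
1: successors {1, 2}; not q -> Diamond Box not r there: 1:T, 2:T. ✓
2: successors {3}; not q -> Diamond Box not r there: 3:T. ✓
3: no successors, so Box (not q -> Diamond Box not r) holds vacuously. ✓
— 3 worlds.

2 and 3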